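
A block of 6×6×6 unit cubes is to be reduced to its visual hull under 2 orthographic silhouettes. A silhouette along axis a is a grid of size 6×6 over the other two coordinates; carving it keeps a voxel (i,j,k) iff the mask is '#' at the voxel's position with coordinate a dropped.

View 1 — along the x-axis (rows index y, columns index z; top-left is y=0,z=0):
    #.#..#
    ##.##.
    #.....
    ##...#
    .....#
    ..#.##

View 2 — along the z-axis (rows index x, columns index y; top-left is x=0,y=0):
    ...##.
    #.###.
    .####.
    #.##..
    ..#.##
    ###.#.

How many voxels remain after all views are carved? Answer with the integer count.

42 voxels

full grid |V| = 216
[1] x-view keeps 15 columns → grid now 90
[2] z-view keeps 20 columns → grid now 42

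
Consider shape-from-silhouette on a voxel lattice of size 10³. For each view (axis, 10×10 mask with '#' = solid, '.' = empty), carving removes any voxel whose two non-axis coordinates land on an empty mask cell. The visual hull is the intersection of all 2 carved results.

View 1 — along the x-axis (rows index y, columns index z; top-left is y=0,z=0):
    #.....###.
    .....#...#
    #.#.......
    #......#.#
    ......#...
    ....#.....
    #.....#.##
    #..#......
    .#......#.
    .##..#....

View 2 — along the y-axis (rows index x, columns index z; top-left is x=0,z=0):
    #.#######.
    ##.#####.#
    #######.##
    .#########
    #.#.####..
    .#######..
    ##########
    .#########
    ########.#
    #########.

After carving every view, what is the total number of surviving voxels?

remaining voxels: 192

initial block: 10^3 = 1000
after view 1 [x-axis, 24 of 100 cells solid] → remaining = 240
after view 2 [y-axis, 84 of 100 cells solid] → remaining = 192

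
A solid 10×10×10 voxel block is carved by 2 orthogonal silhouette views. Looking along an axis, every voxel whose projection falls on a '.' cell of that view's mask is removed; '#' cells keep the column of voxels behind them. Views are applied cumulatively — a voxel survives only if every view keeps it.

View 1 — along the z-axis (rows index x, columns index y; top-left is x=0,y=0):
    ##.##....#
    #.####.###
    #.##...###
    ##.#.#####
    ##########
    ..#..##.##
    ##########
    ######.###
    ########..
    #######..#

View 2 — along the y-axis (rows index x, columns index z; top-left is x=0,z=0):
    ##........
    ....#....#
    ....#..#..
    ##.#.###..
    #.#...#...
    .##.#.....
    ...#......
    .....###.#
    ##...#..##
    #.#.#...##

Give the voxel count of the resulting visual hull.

257 voxels

full grid |V| = 1000
[1] z-view keeps 77 columns → grid now 770
[2] y-view keeps 33 columns → grid now 257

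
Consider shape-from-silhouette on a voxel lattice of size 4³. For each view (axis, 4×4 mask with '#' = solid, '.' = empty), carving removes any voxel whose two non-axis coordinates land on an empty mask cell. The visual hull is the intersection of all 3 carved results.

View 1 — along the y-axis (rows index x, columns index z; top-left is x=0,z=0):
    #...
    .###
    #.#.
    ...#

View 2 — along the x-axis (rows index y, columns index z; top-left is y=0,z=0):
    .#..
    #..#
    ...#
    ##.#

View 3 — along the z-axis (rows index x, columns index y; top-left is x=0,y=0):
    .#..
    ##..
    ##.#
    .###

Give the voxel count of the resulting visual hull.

remaining voxels: 8

initial block: 4^3 = 64
step 1: project along y, AND mask (7/16) → |grid| = 28
step 2: project along x, AND mask (7/16) → |grid| = 12
step 3: project along z, AND mask (9/16) → |grid| = 8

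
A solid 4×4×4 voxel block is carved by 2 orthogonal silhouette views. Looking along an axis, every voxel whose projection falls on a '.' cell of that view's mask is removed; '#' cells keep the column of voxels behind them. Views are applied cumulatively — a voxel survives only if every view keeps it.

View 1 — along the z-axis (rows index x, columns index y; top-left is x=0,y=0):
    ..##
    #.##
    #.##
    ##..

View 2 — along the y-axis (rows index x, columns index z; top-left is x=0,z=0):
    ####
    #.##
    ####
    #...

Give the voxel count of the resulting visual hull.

31 voxels

initial block: 4^3 = 64
  1. axis=2 (XY plane), |mask|=10  ⇒  voxels=40
  2. axis=1 (XZ plane), |mask|=12  ⇒  voxels=31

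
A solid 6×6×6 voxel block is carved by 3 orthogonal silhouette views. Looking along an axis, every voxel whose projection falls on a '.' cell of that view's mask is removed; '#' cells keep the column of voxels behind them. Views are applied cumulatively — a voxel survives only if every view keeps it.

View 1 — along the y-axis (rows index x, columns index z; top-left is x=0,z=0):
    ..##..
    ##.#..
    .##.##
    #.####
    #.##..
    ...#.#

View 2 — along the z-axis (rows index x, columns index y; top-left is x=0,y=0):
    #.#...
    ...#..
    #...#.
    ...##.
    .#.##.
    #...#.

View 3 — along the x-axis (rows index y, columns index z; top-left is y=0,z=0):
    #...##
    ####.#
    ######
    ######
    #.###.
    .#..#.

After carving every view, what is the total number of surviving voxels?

voxel count = 29

initial block: 6^3 = 216
carve view 1 (along y, XZ-mask fill 19/36): 114 voxels remain
carve view 2 (along z, XY-mask fill 12/36): 38 voxels remain
carve view 3 (along x, YZ-mask fill 26/36): 29 voxels remain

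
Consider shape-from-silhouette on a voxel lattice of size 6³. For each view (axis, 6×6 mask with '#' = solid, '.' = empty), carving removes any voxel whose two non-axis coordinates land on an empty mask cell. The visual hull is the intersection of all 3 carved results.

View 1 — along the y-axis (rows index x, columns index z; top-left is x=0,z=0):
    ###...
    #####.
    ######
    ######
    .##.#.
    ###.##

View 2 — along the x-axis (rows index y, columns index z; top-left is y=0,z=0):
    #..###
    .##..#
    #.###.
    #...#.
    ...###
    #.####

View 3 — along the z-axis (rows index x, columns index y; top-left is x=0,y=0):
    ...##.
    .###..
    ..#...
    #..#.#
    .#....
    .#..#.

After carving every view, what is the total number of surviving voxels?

|visual hull| = 31

before carving: 216 voxels (6×6×6)
carve view 1 (along y, XZ-mask fill 28/36): 168 voxels remain
carve view 2 (along x, YZ-mask fill 21/36): 93 voxels remain
carve view 3 (along z, XY-mask fill 12/36): 31 voxels remain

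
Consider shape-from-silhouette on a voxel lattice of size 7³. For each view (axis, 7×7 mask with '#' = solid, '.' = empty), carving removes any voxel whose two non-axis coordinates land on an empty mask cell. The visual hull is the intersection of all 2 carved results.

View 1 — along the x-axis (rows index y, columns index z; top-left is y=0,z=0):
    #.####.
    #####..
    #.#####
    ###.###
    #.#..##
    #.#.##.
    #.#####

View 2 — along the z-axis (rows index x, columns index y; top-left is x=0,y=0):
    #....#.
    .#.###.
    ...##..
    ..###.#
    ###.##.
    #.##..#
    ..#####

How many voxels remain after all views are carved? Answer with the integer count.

remaining voxels: 133

start: 7×7×7 = 343 voxels
  1. axis=0 (YZ plane), |mask|=36  ⇒  voxels=252
  2. axis=2 (XY plane), |mask|=26  ⇒  voxels=133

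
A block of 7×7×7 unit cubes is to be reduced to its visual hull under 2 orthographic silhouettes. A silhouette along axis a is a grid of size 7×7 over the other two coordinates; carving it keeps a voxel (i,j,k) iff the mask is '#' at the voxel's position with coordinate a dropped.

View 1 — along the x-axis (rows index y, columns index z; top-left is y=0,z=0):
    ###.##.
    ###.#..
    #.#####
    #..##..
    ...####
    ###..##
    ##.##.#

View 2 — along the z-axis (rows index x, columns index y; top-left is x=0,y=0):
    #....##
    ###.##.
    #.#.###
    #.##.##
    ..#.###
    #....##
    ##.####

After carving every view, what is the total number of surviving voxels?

|visual hull| = 149

initial block: 7^3 = 343
V1 x: intersect with YZ mask (32 set) -- 224 left
V2 z: intersect with XY mask (31 set) -- 149 left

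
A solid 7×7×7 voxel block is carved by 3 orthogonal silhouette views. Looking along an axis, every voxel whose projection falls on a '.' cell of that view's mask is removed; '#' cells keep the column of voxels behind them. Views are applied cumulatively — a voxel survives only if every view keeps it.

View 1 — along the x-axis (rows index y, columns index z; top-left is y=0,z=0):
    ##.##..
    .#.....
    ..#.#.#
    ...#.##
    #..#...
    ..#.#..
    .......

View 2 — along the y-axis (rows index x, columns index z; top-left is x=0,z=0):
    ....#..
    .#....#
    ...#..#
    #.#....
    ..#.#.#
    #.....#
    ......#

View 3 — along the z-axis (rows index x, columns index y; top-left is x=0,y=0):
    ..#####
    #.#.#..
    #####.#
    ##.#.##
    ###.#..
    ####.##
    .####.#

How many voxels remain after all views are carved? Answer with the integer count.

full grid |V| = 343
step 1: project along x, AND mask (15/49) → |grid| = 105
step 2: project along y, AND mask (13/49) → |grid| = 29
step 3: project along z, AND mask (34/49) → |grid| = 20

20 voxels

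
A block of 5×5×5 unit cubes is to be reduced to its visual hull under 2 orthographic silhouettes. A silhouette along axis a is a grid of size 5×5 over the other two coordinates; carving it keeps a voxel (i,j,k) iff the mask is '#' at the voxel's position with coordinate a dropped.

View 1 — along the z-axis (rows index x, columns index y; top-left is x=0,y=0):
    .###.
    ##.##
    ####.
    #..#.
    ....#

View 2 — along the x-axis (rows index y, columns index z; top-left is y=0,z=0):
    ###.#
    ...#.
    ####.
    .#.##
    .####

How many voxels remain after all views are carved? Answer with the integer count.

voxel count = 43

start: 5×5×5 = 125 voxels
V1 z: intersect with XY mask (14 set) -- 70 left
V2 x: intersect with YZ mask (16 set) -- 43 left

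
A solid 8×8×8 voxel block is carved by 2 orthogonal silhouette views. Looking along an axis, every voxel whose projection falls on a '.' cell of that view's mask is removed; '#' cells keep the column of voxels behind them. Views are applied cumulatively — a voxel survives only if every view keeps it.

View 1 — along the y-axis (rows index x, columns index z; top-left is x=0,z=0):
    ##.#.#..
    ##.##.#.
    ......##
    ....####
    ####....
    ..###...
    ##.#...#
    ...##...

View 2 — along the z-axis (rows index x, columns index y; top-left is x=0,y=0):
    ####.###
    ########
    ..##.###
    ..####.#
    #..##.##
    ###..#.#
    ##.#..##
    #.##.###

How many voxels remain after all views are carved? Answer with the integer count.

remaining voxels: 165

full grid |V| = 512
after view 1 [y-axis, 28 of 64 cells solid] → remaining = 224
after view 2 [z-axis, 46 of 64 cells solid] → remaining = 165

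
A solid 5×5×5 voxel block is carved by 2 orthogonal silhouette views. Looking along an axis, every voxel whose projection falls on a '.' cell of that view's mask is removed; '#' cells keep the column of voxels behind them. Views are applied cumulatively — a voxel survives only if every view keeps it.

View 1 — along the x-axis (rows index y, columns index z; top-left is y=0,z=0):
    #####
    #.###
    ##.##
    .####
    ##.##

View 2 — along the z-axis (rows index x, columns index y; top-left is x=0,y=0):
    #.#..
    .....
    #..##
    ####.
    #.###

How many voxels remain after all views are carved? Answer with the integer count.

full grid |V| = 125
carve view 1 (along x, YZ-mask fill 21/25): 105 voxels remain
carve view 2 (along z, XY-mask fill 13/25): 56 voxels remain

56 voxels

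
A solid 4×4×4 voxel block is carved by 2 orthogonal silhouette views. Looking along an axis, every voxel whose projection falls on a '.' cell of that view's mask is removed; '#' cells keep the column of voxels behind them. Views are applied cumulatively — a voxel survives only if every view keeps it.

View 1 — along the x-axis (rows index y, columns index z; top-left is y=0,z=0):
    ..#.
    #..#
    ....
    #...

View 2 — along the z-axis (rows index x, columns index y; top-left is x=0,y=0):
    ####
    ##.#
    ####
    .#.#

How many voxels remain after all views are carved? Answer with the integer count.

initial block: 4^3 = 64
step 1: project along x, AND mask (4/16) → |grid| = 16
step 2: project along z, AND mask (13/16) → |grid| = 15

remaining voxels: 15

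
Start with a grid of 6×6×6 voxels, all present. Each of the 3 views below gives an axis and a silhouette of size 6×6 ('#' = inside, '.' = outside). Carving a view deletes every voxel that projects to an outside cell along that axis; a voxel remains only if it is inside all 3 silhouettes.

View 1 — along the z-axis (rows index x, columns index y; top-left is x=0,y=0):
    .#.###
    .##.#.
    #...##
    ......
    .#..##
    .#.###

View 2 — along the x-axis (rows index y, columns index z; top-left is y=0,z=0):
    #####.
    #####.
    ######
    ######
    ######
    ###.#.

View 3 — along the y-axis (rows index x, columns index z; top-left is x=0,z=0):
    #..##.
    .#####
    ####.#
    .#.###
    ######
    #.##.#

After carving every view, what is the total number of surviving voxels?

|visual hull| = 65

before carving: 216 voxels (6×6×6)
step 1: project along z, AND mask (17/36) → |grid| = 102
step 2: project along x, AND mask (32/36) → |grid| = 89
step 3: project along y, AND mask (27/36) → |grid| = 65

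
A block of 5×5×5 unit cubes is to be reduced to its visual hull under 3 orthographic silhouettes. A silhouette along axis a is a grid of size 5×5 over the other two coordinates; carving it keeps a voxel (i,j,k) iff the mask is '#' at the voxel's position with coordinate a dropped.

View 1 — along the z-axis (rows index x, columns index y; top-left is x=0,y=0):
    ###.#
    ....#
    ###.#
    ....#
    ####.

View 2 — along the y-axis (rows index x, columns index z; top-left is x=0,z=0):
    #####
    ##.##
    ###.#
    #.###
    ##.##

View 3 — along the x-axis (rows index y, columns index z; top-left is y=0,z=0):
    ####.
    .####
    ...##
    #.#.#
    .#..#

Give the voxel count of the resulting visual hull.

34 voxels

full grid |V| = 125
  1. axis=2 (XY plane), |mask|=14  ⇒  voxels=70
  2. axis=1 (XZ plane), |mask|=21  ⇒  voxels=60
  3. axis=0 (YZ plane), |mask|=15  ⇒  voxels=34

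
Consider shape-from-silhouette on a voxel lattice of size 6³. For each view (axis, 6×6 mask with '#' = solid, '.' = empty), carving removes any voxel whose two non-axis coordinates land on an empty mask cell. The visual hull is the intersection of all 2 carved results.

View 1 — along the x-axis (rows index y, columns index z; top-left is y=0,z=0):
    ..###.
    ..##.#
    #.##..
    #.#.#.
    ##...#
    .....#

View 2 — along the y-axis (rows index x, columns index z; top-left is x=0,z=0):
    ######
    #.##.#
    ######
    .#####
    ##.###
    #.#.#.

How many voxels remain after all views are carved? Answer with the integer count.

before carving: 216 voxels (6×6×6)
V1 x: intersect with YZ mask (16 set) -- 96 left
V2 y: intersect with XZ mask (29 set) -- 79 left

voxel count = 79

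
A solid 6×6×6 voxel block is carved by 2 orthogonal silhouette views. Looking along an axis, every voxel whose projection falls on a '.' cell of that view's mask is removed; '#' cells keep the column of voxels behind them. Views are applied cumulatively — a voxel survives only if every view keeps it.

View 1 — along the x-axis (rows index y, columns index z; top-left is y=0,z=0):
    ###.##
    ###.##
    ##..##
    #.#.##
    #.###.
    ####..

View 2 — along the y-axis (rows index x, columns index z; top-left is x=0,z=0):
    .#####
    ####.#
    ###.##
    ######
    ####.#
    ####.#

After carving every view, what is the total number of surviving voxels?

remaining voxels: 133

full grid |V| = 216
after view 1 [x-axis, 26 of 36 cells solid] → remaining = 156
after view 2 [y-axis, 31 of 36 cells solid] → remaining = 133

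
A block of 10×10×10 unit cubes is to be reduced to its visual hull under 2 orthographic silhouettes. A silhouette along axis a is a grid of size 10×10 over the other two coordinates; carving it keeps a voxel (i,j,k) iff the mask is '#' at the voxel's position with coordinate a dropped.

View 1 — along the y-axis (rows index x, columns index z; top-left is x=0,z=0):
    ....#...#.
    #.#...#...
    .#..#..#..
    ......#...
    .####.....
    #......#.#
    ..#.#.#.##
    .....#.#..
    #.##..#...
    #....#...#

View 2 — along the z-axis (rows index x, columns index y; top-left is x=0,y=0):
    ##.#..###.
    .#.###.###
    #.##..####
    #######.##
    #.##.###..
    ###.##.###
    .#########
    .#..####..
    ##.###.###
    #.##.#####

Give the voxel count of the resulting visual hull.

222 voxels

full grid |V| = 1000
carve view 1 (along y, XZ-mask fill 30/100): 300 voxels remain
carve view 2 (along z, XY-mask fill 73/100): 222 voxels remain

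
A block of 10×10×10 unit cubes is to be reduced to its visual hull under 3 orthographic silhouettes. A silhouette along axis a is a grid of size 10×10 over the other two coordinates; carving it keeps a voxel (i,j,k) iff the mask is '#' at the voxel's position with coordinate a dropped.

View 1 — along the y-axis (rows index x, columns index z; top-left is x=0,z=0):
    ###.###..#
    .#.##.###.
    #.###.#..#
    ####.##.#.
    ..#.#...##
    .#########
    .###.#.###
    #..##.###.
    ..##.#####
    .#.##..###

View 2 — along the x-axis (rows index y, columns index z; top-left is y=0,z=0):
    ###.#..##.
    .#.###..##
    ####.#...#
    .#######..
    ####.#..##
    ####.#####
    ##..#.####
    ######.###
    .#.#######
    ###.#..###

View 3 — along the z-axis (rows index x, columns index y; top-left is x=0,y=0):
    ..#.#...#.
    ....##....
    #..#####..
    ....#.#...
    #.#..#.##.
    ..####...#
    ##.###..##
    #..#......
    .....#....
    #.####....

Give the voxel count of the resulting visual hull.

full grid |V| = 1000
V1 y: intersect with XZ mask (65 set) -- 650 left
V2 x: intersect with YZ mask (72 set) -- 467 left
V3 z: intersect with XY mask (38 set) -- 178 left

remaining voxels: 178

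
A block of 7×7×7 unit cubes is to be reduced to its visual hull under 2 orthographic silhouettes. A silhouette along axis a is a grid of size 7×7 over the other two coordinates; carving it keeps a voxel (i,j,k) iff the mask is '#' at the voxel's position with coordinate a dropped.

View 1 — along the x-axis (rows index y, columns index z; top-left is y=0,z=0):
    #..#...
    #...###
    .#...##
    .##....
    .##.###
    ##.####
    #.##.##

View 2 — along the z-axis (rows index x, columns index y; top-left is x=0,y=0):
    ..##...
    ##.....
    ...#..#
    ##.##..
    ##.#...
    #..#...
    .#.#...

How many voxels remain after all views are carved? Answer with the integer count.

|visual hull| = 49

full grid |V| = 343
[1] x-view keeps 27 columns → grid now 189
[2] z-view keeps 17 columns → grid now 49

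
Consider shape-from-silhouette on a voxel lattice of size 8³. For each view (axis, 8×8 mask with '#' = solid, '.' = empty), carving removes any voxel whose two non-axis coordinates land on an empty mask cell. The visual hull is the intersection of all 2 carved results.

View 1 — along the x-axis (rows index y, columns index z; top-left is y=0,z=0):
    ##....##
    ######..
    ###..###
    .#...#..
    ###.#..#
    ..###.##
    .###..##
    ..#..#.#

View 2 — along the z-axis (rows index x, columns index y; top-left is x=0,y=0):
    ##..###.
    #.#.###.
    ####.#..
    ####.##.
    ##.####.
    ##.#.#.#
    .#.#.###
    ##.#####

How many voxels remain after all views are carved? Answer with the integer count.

before carving: 512 voxels (8×8×8)
step 1: project along x, AND mask (36/64) → |grid| = 288
step 2: project along z, AND mask (44/64) → |grid| = 199

|visual hull| = 199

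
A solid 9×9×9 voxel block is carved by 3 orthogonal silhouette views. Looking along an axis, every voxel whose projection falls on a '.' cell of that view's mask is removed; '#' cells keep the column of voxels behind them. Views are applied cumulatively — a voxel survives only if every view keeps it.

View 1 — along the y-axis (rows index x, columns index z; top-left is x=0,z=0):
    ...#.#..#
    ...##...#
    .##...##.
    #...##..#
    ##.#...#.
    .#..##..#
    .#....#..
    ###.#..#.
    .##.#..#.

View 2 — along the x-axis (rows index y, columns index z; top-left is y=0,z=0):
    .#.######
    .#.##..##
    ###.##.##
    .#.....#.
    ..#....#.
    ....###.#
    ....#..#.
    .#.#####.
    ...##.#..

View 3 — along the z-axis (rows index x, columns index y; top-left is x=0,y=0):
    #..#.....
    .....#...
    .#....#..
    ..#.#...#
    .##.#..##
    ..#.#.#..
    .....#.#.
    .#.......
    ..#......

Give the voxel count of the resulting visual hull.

full grid |V| = 729
after view 1 [y-axis, 33 of 81 cells solid] → remaining = 297
after view 2 [x-axis, 38 of 81 cells solid] → remaining = 150
after view 3 [z-axis, 20 of 81 cells solid] → remaining = 39

voxel count = 39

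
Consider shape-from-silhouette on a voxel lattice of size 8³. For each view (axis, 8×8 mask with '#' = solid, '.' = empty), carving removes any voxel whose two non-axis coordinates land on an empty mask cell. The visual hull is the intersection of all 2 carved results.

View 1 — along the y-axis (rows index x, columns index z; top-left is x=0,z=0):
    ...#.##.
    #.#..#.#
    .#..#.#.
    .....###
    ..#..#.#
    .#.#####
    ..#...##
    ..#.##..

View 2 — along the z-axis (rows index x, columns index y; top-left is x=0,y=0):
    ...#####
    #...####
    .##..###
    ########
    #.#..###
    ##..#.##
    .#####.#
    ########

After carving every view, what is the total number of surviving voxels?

full grid |V| = 512
step 1: project along y, AND mask (28/64) → |grid| = 224
step 2: project along z, AND mask (47/64) → |grid| = 161

|visual hull| = 161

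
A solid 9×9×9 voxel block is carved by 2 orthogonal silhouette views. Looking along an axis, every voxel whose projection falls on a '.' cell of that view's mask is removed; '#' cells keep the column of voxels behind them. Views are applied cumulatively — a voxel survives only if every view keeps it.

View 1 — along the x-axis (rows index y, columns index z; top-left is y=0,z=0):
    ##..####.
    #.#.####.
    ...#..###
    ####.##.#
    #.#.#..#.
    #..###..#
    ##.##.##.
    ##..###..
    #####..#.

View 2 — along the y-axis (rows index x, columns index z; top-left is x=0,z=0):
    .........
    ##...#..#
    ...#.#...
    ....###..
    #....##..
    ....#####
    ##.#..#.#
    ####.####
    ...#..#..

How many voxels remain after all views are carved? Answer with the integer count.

before carving: 729 voxels (9×9×9)
carve view 1 (along x, YZ-mask fill 49/81): 441 voxels remain
carve view 2 (along y, XZ-mask fill 32/81): 175 voxels remain

|visual hull| = 175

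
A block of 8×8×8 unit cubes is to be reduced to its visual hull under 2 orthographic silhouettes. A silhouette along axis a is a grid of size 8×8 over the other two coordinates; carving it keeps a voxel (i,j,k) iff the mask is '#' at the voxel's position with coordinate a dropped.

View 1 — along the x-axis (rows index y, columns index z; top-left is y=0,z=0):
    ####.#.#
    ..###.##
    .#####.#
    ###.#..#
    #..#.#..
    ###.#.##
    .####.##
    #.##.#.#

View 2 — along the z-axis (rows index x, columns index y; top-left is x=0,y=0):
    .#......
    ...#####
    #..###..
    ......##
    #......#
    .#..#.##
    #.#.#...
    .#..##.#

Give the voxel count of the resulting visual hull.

remaining voxels: 125

before carving: 512 voxels (8×8×8)
step 1: project along x, AND mask (42/64) → |grid| = 336
step 2: project along z, AND mask (25/64) → |grid| = 125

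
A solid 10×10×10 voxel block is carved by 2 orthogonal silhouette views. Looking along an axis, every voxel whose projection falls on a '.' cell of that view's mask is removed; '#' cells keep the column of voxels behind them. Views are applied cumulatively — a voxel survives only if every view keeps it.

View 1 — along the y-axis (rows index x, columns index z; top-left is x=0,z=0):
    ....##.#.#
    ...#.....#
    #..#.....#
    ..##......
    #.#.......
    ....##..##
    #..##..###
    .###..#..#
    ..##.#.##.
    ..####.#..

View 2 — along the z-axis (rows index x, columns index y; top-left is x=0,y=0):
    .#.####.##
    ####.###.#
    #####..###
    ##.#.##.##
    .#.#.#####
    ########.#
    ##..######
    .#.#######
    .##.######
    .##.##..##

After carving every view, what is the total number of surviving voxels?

voxel count = 290

before carving: 1000 voxels (10×10×10)
carve view 1 (along y, XZ-mask fill 38/100): 380 voxels remain
carve view 2 (along z, XY-mask fill 76/100): 290 voxels remain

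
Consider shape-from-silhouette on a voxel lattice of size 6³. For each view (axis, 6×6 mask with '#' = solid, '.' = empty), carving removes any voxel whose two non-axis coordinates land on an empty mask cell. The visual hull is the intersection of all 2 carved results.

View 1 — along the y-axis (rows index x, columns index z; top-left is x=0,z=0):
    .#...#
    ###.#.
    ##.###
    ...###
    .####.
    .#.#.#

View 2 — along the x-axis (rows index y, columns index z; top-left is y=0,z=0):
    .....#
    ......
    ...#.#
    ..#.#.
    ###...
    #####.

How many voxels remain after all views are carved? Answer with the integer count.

start: 6×6×6 = 216 voxels
step 1: project along y, AND mask (21/36) → |grid| = 126
step 2: project along x, AND mask (13/36) → |grid| = 44

voxel count = 44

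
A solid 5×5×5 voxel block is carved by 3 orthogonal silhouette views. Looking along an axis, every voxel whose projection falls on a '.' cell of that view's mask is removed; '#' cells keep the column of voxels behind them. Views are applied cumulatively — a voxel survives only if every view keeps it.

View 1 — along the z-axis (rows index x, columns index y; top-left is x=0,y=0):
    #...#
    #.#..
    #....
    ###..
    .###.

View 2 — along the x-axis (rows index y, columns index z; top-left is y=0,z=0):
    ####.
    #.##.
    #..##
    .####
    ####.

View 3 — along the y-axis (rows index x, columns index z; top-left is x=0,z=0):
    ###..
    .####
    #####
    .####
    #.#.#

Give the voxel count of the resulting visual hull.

initial block: 5^3 = 125
after view 1 [z-axis, 11 of 25 cells solid] → remaining = 55
after view 2 [x-axis, 18 of 25 cells solid] → remaining = 39
after view 3 [y-axis, 19 of 25 cells solid] → remaining = 28

|visual hull| = 28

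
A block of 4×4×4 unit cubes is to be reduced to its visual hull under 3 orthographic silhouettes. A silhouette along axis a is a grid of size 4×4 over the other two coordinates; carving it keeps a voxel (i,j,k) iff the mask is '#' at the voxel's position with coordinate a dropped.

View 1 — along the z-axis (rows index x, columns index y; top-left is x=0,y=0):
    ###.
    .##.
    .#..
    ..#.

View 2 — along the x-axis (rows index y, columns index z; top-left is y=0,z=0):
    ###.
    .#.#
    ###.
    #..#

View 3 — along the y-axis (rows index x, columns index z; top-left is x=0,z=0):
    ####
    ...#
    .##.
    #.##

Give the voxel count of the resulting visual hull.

start: 4×4×4 = 64 voxels
step 1: project along z, AND mask (7/16) → |grid| = 28
step 2: project along x, AND mask (10/16) → |grid| = 18
step 3: project along y, AND mask (10/16) → |grid| = 12

12 voxels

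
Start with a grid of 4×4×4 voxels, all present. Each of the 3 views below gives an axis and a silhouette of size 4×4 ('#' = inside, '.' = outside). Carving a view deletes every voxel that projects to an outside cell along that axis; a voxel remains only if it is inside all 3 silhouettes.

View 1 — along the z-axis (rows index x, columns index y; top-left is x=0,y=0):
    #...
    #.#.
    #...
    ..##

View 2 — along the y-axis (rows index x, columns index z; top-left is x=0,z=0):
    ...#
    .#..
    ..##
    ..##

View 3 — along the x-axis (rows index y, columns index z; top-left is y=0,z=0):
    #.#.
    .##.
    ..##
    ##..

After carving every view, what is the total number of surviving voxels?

|visual hull| = 3

initial block: 4^3 = 64
carve view 1 (along z, XY-mask fill 6/16): 24 voxels remain
carve view 2 (along y, XZ-mask fill 6/16): 9 voxels remain
carve view 3 (along x, YZ-mask fill 8/16): 3 voxels remain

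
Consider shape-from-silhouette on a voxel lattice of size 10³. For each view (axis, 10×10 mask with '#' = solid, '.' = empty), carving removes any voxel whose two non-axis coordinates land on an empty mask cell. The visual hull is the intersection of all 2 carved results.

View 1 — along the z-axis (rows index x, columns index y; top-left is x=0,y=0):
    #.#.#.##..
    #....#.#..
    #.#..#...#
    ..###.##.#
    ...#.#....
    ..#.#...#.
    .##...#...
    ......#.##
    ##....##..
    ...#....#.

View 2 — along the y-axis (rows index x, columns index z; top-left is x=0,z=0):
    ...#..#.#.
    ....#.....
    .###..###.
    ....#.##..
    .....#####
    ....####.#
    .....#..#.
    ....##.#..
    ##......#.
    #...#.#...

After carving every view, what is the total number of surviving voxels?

initial block: 10^3 = 1000
step 1: project along z, AND mask (35/100) → |grid| = 350
step 2: project along y, AND mask (34/100) → |grid| = 118

remaining voxels: 118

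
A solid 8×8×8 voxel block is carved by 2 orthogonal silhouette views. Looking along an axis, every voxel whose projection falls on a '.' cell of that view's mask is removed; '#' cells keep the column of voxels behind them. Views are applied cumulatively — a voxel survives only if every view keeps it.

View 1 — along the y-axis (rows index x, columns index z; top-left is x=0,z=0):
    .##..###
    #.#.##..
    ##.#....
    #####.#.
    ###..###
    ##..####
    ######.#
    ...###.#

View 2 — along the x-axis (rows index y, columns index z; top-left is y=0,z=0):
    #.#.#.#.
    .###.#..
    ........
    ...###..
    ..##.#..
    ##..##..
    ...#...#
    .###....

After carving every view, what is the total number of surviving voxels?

initial block: 8^3 = 512
after view 1 [y-axis, 41 of 64 cells solid] → remaining = 328
after view 2 [x-axis, 23 of 64 cells solid] → remaining = 118

remaining voxels: 118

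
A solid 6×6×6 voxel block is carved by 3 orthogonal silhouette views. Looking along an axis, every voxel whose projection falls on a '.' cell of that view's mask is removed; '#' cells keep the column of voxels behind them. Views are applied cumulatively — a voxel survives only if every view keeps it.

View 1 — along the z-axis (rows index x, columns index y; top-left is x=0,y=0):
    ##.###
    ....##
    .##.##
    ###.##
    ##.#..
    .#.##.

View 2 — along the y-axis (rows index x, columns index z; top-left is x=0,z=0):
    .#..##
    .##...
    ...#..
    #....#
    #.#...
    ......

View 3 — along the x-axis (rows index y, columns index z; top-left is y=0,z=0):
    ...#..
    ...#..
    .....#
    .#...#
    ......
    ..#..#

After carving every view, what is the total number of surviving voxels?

remaining voxels: 7

before carving: 216 voxels (6×6×6)
after view 1 [z-axis, 22 of 36 cells solid] → remaining = 132
after view 2 [y-axis, 10 of 36 cells solid] → remaining = 39
after view 3 [x-axis, 7 of 36 cells solid] → remaining = 7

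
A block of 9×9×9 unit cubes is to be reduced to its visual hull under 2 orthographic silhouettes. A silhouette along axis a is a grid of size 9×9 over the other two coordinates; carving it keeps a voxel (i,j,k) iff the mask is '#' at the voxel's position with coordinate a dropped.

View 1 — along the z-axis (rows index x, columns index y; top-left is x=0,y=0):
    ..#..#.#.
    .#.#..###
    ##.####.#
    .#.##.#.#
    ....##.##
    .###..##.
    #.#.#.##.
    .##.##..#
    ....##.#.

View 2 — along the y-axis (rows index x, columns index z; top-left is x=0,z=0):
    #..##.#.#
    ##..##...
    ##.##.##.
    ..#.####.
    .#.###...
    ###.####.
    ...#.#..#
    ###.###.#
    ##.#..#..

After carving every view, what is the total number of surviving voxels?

start: 9×9×9 = 729 voxels
after view 1 [z-axis, 42 of 81 cells solid] → remaining = 378
after view 2 [y-axis, 45 of 81 cells solid] → remaining = 215

remaining voxels: 215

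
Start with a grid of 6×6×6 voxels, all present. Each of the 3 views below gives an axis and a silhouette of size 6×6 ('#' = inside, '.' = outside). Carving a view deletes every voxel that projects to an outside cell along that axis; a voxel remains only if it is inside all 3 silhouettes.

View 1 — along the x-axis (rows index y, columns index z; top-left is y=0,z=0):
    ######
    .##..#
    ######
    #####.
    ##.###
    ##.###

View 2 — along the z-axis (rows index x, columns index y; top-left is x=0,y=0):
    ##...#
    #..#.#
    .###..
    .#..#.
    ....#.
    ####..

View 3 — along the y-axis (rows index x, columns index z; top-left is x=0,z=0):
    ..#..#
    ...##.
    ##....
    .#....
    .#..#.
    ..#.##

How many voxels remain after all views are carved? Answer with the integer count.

start: 6×6×6 = 216 voxels
  1. axis=0 (YZ plane), |mask|=30  ⇒  voxels=180
  2. axis=2 (XY plane), |mask|=16  ⇒  voxels=77
  3. axis=1 (XZ plane), |mask|=12  ⇒  voxels=30

voxel count = 30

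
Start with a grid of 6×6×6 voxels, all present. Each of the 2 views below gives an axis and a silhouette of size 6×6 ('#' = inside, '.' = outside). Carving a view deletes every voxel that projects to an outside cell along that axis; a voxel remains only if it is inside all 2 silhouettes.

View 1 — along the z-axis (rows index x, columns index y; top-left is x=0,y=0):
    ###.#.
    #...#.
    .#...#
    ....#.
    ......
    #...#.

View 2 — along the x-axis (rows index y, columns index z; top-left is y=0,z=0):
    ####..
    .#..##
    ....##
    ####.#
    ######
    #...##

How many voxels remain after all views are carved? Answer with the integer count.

before carving: 216 voxels (6×6×6)
after view 1 [z-axis, 11 of 36 cells solid] → remaining = 66
after view 2 [x-axis, 23 of 36 cells solid] → remaining = 47

remaining voxels: 47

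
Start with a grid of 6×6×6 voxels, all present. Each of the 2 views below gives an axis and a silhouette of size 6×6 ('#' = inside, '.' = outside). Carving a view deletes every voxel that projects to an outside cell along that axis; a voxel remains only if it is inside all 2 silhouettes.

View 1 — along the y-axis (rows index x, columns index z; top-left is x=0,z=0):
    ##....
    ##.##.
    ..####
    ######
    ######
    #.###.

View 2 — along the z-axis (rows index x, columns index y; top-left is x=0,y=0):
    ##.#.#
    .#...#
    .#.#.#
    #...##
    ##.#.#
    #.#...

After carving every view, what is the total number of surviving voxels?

remaining voxels: 78

start: 6×6×6 = 216 voxels
V1 y: intersect with XZ mask (26 set) -- 156 left
V2 z: intersect with XY mask (18 set) -- 78 left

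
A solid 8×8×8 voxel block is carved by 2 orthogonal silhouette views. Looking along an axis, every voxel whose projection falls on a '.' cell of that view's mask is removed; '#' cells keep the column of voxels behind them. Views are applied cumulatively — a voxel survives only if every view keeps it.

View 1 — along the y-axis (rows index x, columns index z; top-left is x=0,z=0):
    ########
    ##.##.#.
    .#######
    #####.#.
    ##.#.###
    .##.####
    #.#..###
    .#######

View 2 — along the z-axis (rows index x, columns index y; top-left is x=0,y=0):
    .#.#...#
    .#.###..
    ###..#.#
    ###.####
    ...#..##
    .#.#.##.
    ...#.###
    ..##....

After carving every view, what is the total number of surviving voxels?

before carving: 512 voxels (8×8×8)
[1] y-view keeps 50 columns → grid now 400
[2] z-view keeps 32 columns → grid now 197

remaining voxels: 197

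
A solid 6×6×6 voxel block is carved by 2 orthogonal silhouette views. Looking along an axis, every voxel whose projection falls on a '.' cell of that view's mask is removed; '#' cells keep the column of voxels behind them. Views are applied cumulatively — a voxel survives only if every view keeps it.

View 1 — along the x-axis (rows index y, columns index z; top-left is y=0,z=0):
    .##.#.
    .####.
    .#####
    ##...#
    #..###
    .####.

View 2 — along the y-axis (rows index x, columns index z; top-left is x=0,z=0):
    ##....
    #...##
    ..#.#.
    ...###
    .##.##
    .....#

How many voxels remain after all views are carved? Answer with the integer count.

58 voxels

before carving: 216 voxels (6×6×6)
  1. axis=0 (YZ plane), |mask|=23  ⇒  voxels=138
  2. axis=1 (XZ plane), |mask|=15  ⇒  voxels=58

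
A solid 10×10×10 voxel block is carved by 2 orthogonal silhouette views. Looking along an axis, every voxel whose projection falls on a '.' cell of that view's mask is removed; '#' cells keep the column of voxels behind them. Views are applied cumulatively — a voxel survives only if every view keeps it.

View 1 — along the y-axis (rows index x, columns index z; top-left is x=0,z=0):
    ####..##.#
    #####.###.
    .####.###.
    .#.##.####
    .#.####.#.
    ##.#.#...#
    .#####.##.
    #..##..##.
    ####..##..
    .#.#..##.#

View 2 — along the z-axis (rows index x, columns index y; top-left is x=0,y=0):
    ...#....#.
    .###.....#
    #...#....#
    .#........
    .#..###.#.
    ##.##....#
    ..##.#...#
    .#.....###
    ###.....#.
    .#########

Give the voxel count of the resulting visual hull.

voxel count = 246

full grid |V| = 1000
[1] y-view keeps 63 columns → grid now 630
[2] z-view keeps 41 columns → grid now 246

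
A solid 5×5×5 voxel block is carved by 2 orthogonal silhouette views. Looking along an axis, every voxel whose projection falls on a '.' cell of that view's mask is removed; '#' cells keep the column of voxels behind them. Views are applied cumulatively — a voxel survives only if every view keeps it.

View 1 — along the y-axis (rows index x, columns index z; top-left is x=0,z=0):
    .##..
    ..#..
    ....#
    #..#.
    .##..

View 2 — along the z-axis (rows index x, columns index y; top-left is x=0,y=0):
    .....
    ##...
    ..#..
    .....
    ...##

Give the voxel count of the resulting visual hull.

7 voxels

initial block: 5^3 = 125
[1] y-view keeps 8 columns → grid now 40
[2] z-view keeps 5 columns → grid now 7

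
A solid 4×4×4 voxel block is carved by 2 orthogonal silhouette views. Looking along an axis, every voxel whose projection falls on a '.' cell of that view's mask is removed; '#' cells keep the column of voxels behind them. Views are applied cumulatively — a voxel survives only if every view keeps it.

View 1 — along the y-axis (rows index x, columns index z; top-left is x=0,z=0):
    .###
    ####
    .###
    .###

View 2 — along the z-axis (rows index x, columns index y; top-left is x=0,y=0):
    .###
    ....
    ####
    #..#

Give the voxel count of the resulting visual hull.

27 voxels

full grid |V| = 64
V1 y: intersect with XZ mask (13 set) -- 52 left
V2 z: intersect with XY mask (9 set) -- 27 left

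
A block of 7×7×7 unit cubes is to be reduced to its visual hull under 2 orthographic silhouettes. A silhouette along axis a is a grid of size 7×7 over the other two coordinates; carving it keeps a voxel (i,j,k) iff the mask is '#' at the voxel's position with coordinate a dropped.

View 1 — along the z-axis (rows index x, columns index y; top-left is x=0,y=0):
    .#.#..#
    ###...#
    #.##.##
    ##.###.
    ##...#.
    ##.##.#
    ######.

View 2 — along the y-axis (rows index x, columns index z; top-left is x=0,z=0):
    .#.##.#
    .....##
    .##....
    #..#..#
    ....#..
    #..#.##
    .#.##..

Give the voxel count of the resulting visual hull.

86 voxels

full grid |V| = 343
V1 z: intersect with XY mask (31 set) -- 217 left
V2 y: intersect with XZ mask (19 set) -- 86 left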